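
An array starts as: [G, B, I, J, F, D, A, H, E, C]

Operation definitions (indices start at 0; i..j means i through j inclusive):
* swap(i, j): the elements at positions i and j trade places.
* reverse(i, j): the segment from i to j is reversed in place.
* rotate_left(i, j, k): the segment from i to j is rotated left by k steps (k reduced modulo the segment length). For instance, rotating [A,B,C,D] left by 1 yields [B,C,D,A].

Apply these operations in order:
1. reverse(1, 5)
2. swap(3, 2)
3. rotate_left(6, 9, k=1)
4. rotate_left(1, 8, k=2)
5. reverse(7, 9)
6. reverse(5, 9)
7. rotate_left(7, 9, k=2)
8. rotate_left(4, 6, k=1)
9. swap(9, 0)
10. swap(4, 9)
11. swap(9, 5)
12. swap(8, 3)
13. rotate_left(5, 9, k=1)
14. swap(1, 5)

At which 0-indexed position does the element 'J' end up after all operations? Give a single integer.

Answer: 8

Derivation:
After 1 (reverse(1, 5)): [G, D, F, J, I, B, A, H, E, C]
After 2 (swap(3, 2)): [G, D, J, F, I, B, A, H, E, C]
After 3 (rotate_left(6, 9, k=1)): [G, D, J, F, I, B, H, E, C, A]
After 4 (rotate_left(1, 8, k=2)): [G, F, I, B, H, E, C, D, J, A]
After 5 (reverse(7, 9)): [G, F, I, B, H, E, C, A, J, D]
After 6 (reverse(5, 9)): [G, F, I, B, H, D, J, A, C, E]
After 7 (rotate_left(7, 9, k=2)): [G, F, I, B, H, D, J, E, A, C]
After 8 (rotate_left(4, 6, k=1)): [G, F, I, B, D, J, H, E, A, C]
After 9 (swap(9, 0)): [C, F, I, B, D, J, H, E, A, G]
After 10 (swap(4, 9)): [C, F, I, B, G, J, H, E, A, D]
After 11 (swap(9, 5)): [C, F, I, B, G, D, H, E, A, J]
After 12 (swap(8, 3)): [C, F, I, A, G, D, H, E, B, J]
After 13 (rotate_left(5, 9, k=1)): [C, F, I, A, G, H, E, B, J, D]
After 14 (swap(1, 5)): [C, H, I, A, G, F, E, B, J, D]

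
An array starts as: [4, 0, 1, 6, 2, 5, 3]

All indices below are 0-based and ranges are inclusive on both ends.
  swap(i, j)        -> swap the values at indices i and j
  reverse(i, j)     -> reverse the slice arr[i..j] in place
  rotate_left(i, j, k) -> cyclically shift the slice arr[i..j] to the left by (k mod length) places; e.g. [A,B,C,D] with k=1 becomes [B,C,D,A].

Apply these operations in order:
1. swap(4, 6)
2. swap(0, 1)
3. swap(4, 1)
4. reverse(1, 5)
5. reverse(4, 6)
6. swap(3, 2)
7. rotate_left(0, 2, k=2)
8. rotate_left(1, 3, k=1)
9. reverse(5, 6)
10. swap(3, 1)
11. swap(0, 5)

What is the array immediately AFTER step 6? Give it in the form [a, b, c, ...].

Answer: [0, 5, 6, 4, 2, 3, 1]

Derivation:
After 1 (swap(4, 6)): [4, 0, 1, 6, 3, 5, 2]
After 2 (swap(0, 1)): [0, 4, 1, 6, 3, 5, 2]
After 3 (swap(4, 1)): [0, 3, 1, 6, 4, 5, 2]
After 4 (reverse(1, 5)): [0, 5, 4, 6, 1, 3, 2]
After 5 (reverse(4, 6)): [0, 5, 4, 6, 2, 3, 1]
After 6 (swap(3, 2)): [0, 5, 6, 4, 2, 3, 1]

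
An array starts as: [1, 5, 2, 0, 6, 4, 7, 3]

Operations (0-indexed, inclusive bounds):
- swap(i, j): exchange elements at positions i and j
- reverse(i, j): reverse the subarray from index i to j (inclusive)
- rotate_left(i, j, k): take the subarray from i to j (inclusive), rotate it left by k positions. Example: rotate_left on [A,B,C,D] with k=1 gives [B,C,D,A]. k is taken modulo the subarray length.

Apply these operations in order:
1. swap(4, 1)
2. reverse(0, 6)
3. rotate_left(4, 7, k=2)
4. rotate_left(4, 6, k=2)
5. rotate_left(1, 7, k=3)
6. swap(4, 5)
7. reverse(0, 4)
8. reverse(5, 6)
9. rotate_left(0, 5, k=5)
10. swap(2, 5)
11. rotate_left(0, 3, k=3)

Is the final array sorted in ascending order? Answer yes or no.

After 1 (swap(4, 1)): [1, 6, 2, 0, 5, 4, 7, 3]
After 2 (reverse(0, 6)): [7, 4, 5, 0, 2, 6, 1, 3]
After 3 (rotate_left(4, 7, k=2)): [7, 4, 5, 0, 1, 3, 2, 6]
After 4 (rotate_left(4, 6, k=2)): [7, 4, 5, 0, 2, 1, 3, 6]
After 5 (rotate_left(1, 7, k=3)): [7, 2, 1, 3, 6, 4, 5, 0]
After 6 (swap(4, 5)): [7, 2, 1, 3, 4, 6, 5, 0]
After 7 (reverse(0, 4)): [4, 3, 1, 2, 7, 6, 5, 0]
After 8 (reverse(5, 6)): [4, 3, 1, 2, 7, 5, 6, 0]
After 9 (rotate_left(0, 5, k=5)): [5, 4, 3, 1, 2, 7, 6, 0]
After 10 (swap(2, 5)): [5, 4, 7, 1, 2, 3, 6, 0]
After 11 (rotate_left(0, 3, k=3)): [1, 5, 4, 7, 2, 3, 6, 0]

Answer: no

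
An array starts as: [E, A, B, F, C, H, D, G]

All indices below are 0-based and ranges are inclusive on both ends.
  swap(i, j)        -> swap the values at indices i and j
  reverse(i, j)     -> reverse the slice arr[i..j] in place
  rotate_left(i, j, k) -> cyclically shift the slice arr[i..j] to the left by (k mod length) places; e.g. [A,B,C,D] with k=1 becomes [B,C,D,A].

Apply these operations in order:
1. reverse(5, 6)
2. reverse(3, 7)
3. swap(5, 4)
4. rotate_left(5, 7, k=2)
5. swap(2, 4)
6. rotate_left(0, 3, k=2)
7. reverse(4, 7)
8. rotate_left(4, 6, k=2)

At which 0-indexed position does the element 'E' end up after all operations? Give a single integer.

After 1 (reverse(5, 6)): [E, A, B, F, C, D, H, G]
After 2 (reverse(3, 7)): [E, A, B, G, H, D, C, F]
After 3 (swap(5, 4)): [E, A, B, G, D, H, C, F]
After 4 (rotate_left(5, 7, k=2)): [E, A, B, G, D, F, H, C]
After 5 (swap(2, 4)): [E, A, D, G, B, F, H, C]
After 6 (rotate_left(0, 3, k=2)): [D, G, E, A, B, F, H, C]
After 7 (reverse(4, 7)): [D, G, E, A, C, H, F, B]
After 8 (rotate_left(4, 6, k=2)): [D, G, E, A, F, C, H, B]

Answer: 2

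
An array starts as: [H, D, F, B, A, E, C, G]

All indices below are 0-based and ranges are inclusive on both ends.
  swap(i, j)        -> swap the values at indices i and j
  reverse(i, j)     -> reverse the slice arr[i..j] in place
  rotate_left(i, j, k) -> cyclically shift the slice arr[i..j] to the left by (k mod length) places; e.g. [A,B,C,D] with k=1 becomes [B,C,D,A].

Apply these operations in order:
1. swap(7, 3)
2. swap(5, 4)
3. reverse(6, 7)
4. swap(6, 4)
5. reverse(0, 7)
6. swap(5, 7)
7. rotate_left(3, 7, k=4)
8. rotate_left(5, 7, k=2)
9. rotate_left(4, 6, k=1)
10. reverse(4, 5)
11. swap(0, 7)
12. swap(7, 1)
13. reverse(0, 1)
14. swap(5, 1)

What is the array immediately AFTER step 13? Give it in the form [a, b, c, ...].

Answer: [C, H, A, F, G, D, B, E]

Derivation:
After 1 (swap(7, 3)): [H, D, F, G, A, E, C, B]
After 2 (swap(5, 4)): [H, D, F, G, E, A, C, B]
After 3 (reverse(6, 7)): [H, D, F, G, E, A, B, C]
After 4 (swap(6, 4)): [H, D, F, G, B, A, E, C]
After 5 (reverse(0, 7)): [C, E, A, B, G, F, D, H]
After 6 (swap(5, 7)): [C, E, A, B, G, H, D, F]
After 7 (rotate_left(3, 7, k=4)): [C, E, A, F, B, G, H, D]
After 8 (rotate_left(5, 7, k=2)): [C, E, A, F, B, D, G, H]
After 9 (rotate_left(4, 6, k=1)): [C, E, A, F, D, G, B, H]
After 10 (reverse(4, 5)): [C, E, A, F, G, D, B, H]
After 11 (swap(0, 7)): [H, E, A, F, G, D, B, C]
After 12 (swap(7, 1)): [H, C, A, F, G, D, B, E]
After 13 (reverse(0, 1)): [C, H, A, F, G, D, B, E]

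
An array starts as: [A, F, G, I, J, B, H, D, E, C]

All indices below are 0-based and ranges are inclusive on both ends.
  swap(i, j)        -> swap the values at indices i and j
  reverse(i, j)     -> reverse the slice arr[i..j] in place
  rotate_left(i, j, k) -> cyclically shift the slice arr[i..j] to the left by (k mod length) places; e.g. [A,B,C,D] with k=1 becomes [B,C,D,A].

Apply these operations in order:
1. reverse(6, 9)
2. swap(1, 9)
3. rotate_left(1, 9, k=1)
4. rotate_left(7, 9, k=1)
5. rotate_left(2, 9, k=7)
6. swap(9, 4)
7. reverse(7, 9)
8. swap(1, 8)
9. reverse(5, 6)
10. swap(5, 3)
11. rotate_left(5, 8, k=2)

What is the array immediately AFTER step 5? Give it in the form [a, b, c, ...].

Answer: [A, G, D, I, J, B, C, E, F, H]

Derivation:
After 1 (reverse(6, 9)): [A, F, G, I, J, B, C, E, D, H]
After 2 (swap(1, 9)): [A, H, G, I, J, B, C, E, D, F]
After 3 (rotate_left(1, 9, k=1)): [A, G, I, J, B, C, E, D, F, H]
After 4 (rotate_left(7, 9, k=1)): [A, G, I, J, B, C, E, F, H, D]
After 5 (rotate_left(2, 9, k=7)): [A, G, D, I, J, B, C, E, F, H]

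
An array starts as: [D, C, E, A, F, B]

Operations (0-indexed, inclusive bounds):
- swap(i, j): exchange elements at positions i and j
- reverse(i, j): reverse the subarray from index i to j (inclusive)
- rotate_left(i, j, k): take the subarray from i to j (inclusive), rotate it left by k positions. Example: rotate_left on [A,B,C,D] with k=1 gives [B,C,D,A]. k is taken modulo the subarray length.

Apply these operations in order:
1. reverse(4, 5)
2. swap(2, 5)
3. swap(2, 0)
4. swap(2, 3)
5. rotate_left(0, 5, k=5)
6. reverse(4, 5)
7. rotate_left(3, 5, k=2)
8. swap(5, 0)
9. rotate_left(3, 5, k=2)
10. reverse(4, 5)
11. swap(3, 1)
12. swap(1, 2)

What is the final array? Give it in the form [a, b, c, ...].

After 1 (reverse(4, 5)): [D, C, E, A, B, F]
After 2 (swap(2, 5)): [D, C, F, A, B, E]
After 3 (swap(2, 0)): [F, C, D, A, B, E]
After 4 (swap(2, 3)): [F, C, A, D, B, E]
After 5 (rotate_left(0, 5, k=5)): [E, F, C, A, D, B]
After 6 (reverse(4, 5)): [E, F, C, A, B, D]
After 7 (rotate_left(3, 5, k=2)): [E, F, C, D, A, B]
After 8 (swap(5, 0)): [B, F, C, D, A, E]
After 9 (rotate_left(3, 5, k=2)): [B, F, C, E, D, A]
After 10 (reverse(4, 5)): [B, F, C, E, A, D]
After 11 (swap(3, 1)): [B, E, C, F, A, D]
After 12 (swap(1, 2)): [B, C, E, F, A, D]

Answer: [B, C, E, F, A, D]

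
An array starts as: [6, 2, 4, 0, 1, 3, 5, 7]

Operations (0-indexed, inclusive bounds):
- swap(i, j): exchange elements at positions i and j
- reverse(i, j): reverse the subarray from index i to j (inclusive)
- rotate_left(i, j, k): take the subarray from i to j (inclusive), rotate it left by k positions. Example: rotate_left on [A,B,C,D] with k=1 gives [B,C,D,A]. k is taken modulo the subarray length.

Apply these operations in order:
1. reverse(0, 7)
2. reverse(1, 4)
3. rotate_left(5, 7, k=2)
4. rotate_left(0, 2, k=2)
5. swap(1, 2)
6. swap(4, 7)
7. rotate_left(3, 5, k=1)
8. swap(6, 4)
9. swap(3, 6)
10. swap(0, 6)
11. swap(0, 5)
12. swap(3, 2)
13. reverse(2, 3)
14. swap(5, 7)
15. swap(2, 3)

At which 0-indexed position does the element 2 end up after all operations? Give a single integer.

After 1 (reverse(0, 7)): [7, 5, 3, 1, 0, 4, 2, 6]
After 2 (reverse(1, 4)): [7, 0, 1, 3, 5, 4, 2, 6]
After 3 (rotate_left(5, 7, k=2)): [7, 0, 1, 3, 5, 6, 4, 2]
After 4 (rotate_left(0, 2, k=2)): [1, 7, 0, 3, 5, 6, 4, 2]
After 5 (swap(1, 2)): [1, 0, 7, 3, 5, 6, 4, 2]
After 6 (swap(4, 7)): [1, 0, 7, 3, 2, 6, 4, 5]
After 7 (rotate_left(3, 5, k=1)): [1, 0, 7, 2, 6, 3, 4, 5]
After 8 (swap(6, 4)): [1, 0, 7, 2, 4, 3, 6, 5]
After 9 (swap(3, 6)): [1, 0, 7, 6, 4, 3, 2, 5]
After 10 (swap(0, 6)): [2, 0, 7, 6, 4, 3, 1, 5]
After 11 (swap(0, 5)): [3, 0, 7, 6, 4, 2, 1, 5]
After 12 (swap(3, 2)): [3, 0, 6, 7, 4, 2, 1, 5]
After 13 (reverse(2, 3)): [3, 0, 7, 6, 4, 2, 1, 5]
After 14 (swap(5, 7)): [3, 0, 7, 6, 4, 5, 1, 2]
After 15 (swap(2, 3)): [3, 0, 6, 7, 4, 5, 1, 2]

Answer: 7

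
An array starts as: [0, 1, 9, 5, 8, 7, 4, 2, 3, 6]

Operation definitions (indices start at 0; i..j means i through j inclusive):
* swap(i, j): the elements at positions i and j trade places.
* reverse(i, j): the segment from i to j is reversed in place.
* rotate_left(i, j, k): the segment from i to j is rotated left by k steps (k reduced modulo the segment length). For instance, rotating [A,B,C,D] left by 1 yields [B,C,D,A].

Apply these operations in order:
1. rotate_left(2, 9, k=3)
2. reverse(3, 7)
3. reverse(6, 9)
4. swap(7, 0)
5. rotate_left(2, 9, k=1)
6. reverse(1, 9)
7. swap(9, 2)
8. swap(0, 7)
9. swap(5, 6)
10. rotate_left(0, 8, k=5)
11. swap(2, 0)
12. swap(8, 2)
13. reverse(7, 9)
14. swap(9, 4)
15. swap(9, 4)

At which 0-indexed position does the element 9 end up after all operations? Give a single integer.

After 1 (rotate_left(2, 9, k=3)): [0, 1, 7, 4, 2, 3, 6, 9, 5, 8]
After 2 (reverse(3, 7)): [0, 1, 7, 9, 6, 3, 2, 4, 5, 8]
After 3 (reverse(6, 9)): [0, 1, 7, 9, 6, 3, 8, 5, 4, 2]
After 4 (swap(7, 0)): [5, 1, 7, 9, 6, 3, 8, 0, 4, 2]
After 5 (rotate_left(2, 9, k=1)): [5, 1, 9, 6, 3, 8, 0, 4, 2, 7]
After 6 (reverse(1, 9)): [5, 7, 2, 4, 0, 8, 3, 6, 9, 1]
After 7 (swap(9, 2)): [5, 7, 1, 4, 0, 8, 3, 6, 9, 2]
After 8 (swap(0, 7)): [6, 7, 1, 4, 0, 8, 3, 5, 9, 2]
After 9 (swap(5, 6)): [6, 7, 1, 4, 0, 3, 8, 5, 9, 2]
After 10 (rotate_left(0, 8, k=5)): [3, 8, 5, 9, 6, 7, 1, 4, 0, 2]
After 11 (swap(2, 0)): [5, 8, 3, 9, 6, 7, 1, 4, 0, 2]
After 12 (swap(8, 2)): [5, 8, 0, 9, 6, 7, 1, 4, 3, 2]
After 13 (reverse(7, 9)): [5, 8, 0, 9, 6, 7, 1, 2, 3, 4]
After 14 (swap(9, 4)): [5, 8, 0, 9, 4, 7, 1, 2, 3, 6]
After 15 (swap(9, 4)): [5, 8, 0, 9, 6, 7, 1, 2, 3, 4]

Answer: 3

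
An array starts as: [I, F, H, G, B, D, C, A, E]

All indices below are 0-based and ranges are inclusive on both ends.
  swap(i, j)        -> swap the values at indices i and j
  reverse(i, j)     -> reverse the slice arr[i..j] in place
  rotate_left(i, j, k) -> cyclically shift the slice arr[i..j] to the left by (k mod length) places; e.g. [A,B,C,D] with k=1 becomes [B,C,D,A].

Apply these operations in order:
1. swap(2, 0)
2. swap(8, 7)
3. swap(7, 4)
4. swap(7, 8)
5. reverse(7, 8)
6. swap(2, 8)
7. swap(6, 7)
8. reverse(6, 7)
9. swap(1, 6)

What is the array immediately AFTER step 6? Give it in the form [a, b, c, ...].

Answer: [H, F, A, G, E, D, C, B, I]

Derivation:
After 1 (swap(2, 0)): [H, F, I, G, B, D, C, A, E]
After 2 (swap(8, 7)): [H, F, I, G, B, D, C, E, A]
After 3 (swap(7, 4)): [H, F, I, G, E, D, C, B, A]
After 4 (swap(7, 8)): [H, F, I, G, E, D, C, A, B]
After 5 (reverse(7, 8)): [H, F, I, G, E, D, C, B, A]
After 6 (swap(2, 8)): [H, F, A, G, E, D, C, B, I]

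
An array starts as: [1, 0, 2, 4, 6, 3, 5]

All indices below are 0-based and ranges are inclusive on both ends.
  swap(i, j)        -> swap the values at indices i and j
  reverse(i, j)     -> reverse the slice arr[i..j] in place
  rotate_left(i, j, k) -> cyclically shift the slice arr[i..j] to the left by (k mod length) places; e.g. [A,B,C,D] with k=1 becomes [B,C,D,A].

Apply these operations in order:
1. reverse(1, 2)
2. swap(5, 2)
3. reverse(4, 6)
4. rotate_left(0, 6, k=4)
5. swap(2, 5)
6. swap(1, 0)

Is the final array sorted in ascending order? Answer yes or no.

After 1 (reverse(1, 2)): [1, 2, 0, 4, 6, 3, 5]
After 2 (swap(5, 2)): [1, 2, 3, 4, 6, 0, 5]
After 3 (reverse(4, 6)): [1, 2, 3, 4, 5, 0, 6]
After 4 (rotate_left(0, 6, k=4)): [5, 0, 6, 1, 2, 3, 4]
After 5 (swap(2, 5)): [5, 0, 3, 1, 2, 6, 4]
After 6 (swap(1, 0)): [0, 5, 3, 1, 2, 6, 4]

Answer: no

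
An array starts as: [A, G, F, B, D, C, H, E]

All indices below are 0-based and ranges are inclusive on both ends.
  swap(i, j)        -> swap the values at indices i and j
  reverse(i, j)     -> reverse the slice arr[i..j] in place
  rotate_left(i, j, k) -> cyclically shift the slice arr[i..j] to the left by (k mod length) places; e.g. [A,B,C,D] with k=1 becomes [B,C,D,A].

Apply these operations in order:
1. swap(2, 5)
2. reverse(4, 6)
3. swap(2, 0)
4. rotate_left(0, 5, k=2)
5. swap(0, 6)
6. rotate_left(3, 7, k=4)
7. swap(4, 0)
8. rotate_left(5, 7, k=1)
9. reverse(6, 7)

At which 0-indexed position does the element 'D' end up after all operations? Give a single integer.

After 1 (swap(2, 5)): [A, G, C, B, D, F, H, E]
After 2 (reverse(4, 6)): [A, G, C, B, H, F, D, E]
After 3 (swap(2, 0)): [C, G, A, B, H, F, D, E]
After 4 (rotate_left(0, 5, k=2)): [A, B, H, F, C, G, D, E]
After 5 (swap(0, 6)): [D, B, H, F, C, G, A, E]
After 6 (rotate_left(3, 7, k=4)): [D, B, H, E, F, C, G, A]
After 7 (swap(4, 0)): [F, B, H, E, D, C, G, A]
After 8 (rotate_left(5, 7, k=1)): [F, B, H, E, D, G, A, C]
After 9 (reverse(6, 7)): [F, B, H, E, D, G, C, A]

Answer: 4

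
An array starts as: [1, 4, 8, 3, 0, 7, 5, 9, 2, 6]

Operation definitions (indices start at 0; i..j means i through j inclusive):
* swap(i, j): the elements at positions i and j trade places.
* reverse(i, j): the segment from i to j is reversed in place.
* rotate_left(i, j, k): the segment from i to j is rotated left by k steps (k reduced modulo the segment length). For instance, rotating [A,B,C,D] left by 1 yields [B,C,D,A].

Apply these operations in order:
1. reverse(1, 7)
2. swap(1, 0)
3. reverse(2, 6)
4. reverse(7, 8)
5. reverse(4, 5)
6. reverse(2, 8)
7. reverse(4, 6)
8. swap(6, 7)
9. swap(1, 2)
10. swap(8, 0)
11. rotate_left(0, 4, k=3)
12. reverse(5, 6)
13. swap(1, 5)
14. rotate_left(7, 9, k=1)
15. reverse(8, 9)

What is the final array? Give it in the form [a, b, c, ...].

After 1 (reverse(1, 7)): [1, 9, 5, 7, 0, 3, 8, 4, 2, 6]
After 2 (swap(1, 0)): [9, 1, 5, 7, 0, 3, 8, 4, 2, 6]
After 3 (reverse(2, 6)): [9, 1, 8, 3, 0, 7, 5, 4, 2, 6]
After 4 (reverse(7, 8)): [9, 1, 8, 3, 0, 7, 5, 2, 4, 6]
After 5 (reverse(4, 5)): [9, 1, 8, 3, 7, 0, 5, 2, 4, 6]
After 6 (reverse(2, 8)): [9, 1, 4, 2, 5, 0, 7, 3, 8, 6]
After 7 (reverse(4, 6)): [9, 1, 4, 2, 7, 0, 5, 3, 8, 6]
After 8 (swap(6, 7)): [9, 1, 4, 2, 7, 0, 3, 5, 8, 6]
After 9 (swap(1, 2)): [9, 4, 1, 2, 7, 0, 3, 5, 8, 6]
After 10 (swap(8, 0)): [8, 4, 1, 2, 7, 0, 3, 5, 9, 6]
After 11 (rotate_left(0, 4, k=3)): [2, 7, 8, 4, 1, 0, 3, 5, 9, 6]
After 12 (reverse(5, 6)): [2, 7, 8, 4, 1, 3, 0, 5, 9, 6]
After 13 (swap(1, 5)): [2, 3, 8, 4, 1, 7, 0, 5, 9, 6]
After 14 (rotate_left(7, 9, k=1)): [2, 3, 8, 4, 1, 7, 0, 9, 6, 5]
After 15 (reverse(8, 9)): [2, 3, 8, 4, 1, 7, 0, 9, 5, 6]

Answer: [2, 3, 8, 4, 1, 7, 0, 9, 5, 6]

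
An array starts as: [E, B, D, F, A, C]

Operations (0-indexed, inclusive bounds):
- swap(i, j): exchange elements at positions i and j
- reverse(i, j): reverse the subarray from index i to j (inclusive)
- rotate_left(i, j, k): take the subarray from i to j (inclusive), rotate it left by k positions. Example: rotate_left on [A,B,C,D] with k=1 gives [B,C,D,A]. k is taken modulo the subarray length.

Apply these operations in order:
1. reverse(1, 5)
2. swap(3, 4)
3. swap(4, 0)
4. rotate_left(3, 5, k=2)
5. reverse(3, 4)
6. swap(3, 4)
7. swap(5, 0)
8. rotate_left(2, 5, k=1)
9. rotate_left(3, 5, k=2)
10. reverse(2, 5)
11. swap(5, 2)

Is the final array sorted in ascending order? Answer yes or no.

Answer: no

Derivation:
After 1 (reverse(1, 5)): [E, C, A, F, D, B]
After 2 (swap(3, 4)): [E, C, A, D, F, B]
After 3 (swap(4, 0)): [F, C, A, D, E, B]
After 4 (rotate_left(3, 5, k=2)): [F, C, A, B, D, E]
After 5 (reverse(3, 4)): [F, C, A, D, B, E]
After 6 (swap(3, 4)): [F, C, A, B, D, E]
After 7 (swap(5, 0)): [E, C, A, B, D, F]
After 8 (rotate_left(2, 5, k=1)): [E, C, B, D, F, A]
After 9 (rotate_left(3, 5, k=2)): [E, C, B, A, D, F]
After 10 (reverse(2, 5)): [E, C, F, D, A, B]
After 11 (swap(5, 2)): [E, C, B, D, A, F]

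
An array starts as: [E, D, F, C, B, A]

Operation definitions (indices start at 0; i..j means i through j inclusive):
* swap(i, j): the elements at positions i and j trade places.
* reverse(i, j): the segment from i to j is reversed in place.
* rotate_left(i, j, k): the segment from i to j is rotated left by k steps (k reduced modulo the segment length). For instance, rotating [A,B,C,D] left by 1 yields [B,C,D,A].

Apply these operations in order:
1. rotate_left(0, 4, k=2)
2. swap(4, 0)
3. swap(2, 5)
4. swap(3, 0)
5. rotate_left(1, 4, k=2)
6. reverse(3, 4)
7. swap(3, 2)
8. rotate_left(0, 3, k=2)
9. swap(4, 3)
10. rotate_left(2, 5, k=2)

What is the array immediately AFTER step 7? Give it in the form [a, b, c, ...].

Answer: [E, D, A, F, C, B]

Derivation:
After 1 (rotate_left(0, 4, k=2)): [F, C, B, E, D, A]
After 2 (swap(4, 0)): [D, C, B, E, F, A]
After 3 (swap(2, 5)): [D, C, A, E, F, B]
After 4 (swap(3, 0)): [E, C, A, D, F, B]
After 5 (rotate_left(1, 4, k=2)): [E, D, F, C, A, B]
After 6 (reverse(3, 4)): [E, D, F, A, C, B]
After 7 (swap(3, 2)): [E, D, A, F, C, B]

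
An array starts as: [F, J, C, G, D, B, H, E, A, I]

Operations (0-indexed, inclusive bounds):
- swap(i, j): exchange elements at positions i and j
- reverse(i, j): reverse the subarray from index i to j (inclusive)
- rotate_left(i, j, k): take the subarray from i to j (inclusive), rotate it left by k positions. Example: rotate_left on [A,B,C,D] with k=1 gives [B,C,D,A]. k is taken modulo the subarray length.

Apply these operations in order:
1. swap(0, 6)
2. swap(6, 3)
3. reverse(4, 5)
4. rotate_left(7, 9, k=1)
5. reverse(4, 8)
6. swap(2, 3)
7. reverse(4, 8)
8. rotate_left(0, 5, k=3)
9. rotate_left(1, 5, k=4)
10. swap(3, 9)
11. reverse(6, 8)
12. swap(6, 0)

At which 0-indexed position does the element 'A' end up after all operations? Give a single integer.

After 1 (swap(0, 6)): [H, J, C, G, D, B, F, E, A, I]
After 2 (swap(6, 3)): [H, J, C, F, D, B, G, E, A, I]
After 3 (reverse(4, 5)): [H, J, C, F, B, D, G, E, A, I]
After 4 (rotate_left(7, 9, k=1)): [H, J, C, F, B, D, G, A, I, E]
After 5 (reverse(4, 8)): [H, J, C, F, I, A, G, D, B, E]
After 6 (swap(2, 3)): [H, J, F, C, I, A, G, D, B, E]
After 7 (reverse(4, 8)): [H, J, F, C, B, D, G, A, I, E]
After 8 (rotate_left(0, 5, k=3)): [C, B, D, H, J, F, G, A, I, E]
After 9 (rotate_left(1, 5, k=4)): [C, F, B, D, H, J, G, A, I, E]
After 10 (swap(3, 9)): [C, F, B, E, H, J, G, A, I, D]
After 11 (reverse(6, 8)): [C, F, B, E, H, J, I, A, G, D]
After 12 (swap(6, 0)): [I, F, B, E, H, J, C, A, G, D]

Answer: 7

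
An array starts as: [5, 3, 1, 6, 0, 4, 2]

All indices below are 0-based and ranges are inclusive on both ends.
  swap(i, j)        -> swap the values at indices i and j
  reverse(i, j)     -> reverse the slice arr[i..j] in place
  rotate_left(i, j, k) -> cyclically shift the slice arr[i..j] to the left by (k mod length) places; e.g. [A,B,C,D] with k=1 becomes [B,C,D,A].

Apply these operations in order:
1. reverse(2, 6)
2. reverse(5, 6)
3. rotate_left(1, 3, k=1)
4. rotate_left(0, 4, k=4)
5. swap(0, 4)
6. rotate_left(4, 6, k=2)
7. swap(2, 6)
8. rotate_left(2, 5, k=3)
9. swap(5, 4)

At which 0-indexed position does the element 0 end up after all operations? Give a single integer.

Answer: 2

Derivation:
After 1 (reverse(2, 6)): [5, 3, 2, 4, 0, 6, 1]
After 2 (reverse(5, 6)): [5, 3, 2, 4, 0, 1, 6]
After 3 (rotate_left(1, 3, k=1)): [5, 2, 4, 3, 0, 1, 6]
After 4 (rotate_left(0, 4, k=4)): [0, 5, 2, 4, 3, 1, 6]
After 5 (swap(0, 4)): [3, 5, 2, 4, 0, 1, 6]
After 6 (rotate_left(4, 6, k=2)): [3, 5, 2, 4, 6, 0, 1]
After 7 (swap(2, 6)): [3, 5, 1, 4, 6, 0, 2]
After 8 (rotate_left(2, 5, k=3)): [3, 5, 0, 1, 4, 6, 2]
After 9 (swap(5, 4)): [3, 5, 0, 1, 6, 4, 2]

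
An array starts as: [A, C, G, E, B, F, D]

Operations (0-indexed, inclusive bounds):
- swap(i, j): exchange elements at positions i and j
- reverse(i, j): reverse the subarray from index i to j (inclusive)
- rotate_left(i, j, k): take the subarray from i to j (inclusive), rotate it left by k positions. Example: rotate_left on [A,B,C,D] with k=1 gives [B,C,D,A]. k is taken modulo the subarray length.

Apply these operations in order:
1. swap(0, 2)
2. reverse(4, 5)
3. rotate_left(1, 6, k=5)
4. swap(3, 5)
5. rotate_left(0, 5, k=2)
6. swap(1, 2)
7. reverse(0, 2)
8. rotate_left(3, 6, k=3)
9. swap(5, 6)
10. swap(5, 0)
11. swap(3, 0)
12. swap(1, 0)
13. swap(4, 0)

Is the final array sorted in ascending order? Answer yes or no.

Answer: yes

Derivation:
After 1 (swap(0, 2)): [G, C, A, E, B, F, D]
After 2 (reverse(4, 5)): [G, C, A, E, F, B, D]
After 3 (rotate_left(1, 6, k=5)): [G, D, C, A, E, F, B]
After 4 (swap(3, 5)): [G, D, C, F, E, A, B]
After 5 (rotate_left(0, 5, k=2)): [C, F, E, A, G, D, B]
After 6 (swap(1, 2)): [C, E, F, A, G, D, B]
After 7 (reverse(0, 2)): [F, E, C, A, G, D, B]
After 8 (rotate_left(3, 6, k=3)): [F, E, C, B, A, G, D]
After 9 (swap(5, 6)): [F, E, C, B, A, D, G]
After 10 (swap(5, 0)): [D, E, C, B, A, F, G]
After 11 (swap(3, 0)): [B, E, C, D, A, F, G]
After 12 (swap(1, 0)): [E, B, C, D, A, F, G]
After 13 (swap(4, 0)): [A, B, C, D, E, F, G]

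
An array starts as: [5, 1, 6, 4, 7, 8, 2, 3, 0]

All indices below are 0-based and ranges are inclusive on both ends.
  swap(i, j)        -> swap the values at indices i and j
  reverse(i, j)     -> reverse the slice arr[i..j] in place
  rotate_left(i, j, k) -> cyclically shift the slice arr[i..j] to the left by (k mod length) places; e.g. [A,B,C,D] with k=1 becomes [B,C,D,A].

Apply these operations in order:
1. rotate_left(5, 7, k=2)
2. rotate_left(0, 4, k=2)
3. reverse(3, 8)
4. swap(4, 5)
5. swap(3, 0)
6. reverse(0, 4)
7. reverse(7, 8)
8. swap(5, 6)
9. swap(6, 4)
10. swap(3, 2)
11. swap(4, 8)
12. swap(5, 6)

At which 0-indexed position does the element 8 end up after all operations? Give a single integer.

Answer: 0

Derivation:
After 1 (rotate_left(5, 7, k=2)): [5, 1, 6, 4, 7, 3, 8, 2, 0]
After 2 (rotate_left(0, 4, k=2)): [6, 4, 7, 5, 1, 3, 8, 2, 0]
After 3 (reverse(3, 8)): [6, 4, 7, 0, 2, 8, 3, 1, 5]
After 4 (swap(4, 5)): [6, 4, 7, 0, 8, 2, 3, 1, 5]
After 5 (swap(3, 0)): [0, 4, 7, 6, 8, 2, 3, 1, 5]
After 6 (reverse(0, 4)): [8, 6, 7, 4, 0, 2, 3, 1, 5]
After 7 (reverse(7, 8)): [8, 6, 7, 4, 0, 2, 3, 5, 1]
After 8 (swap(5, 6)): [8, 6, 7, 4, 0, 3, 2, 5, 1]
After 9 (swap(6, 4)): [8, 6, 7, 4, 2, 3, 0, 5, 1]
After 10 (swap(3, 2)): [8, 6, 4, 7, 2, 3, 0, 5, 1]
After 11 (swap(4, 8)): [8, 6, 4, 7, 1, 3, 0, 5, 2]
After 12 (swap(5, 6)): [8, 6, 4, 7, 1, 0, 3, 5, 2]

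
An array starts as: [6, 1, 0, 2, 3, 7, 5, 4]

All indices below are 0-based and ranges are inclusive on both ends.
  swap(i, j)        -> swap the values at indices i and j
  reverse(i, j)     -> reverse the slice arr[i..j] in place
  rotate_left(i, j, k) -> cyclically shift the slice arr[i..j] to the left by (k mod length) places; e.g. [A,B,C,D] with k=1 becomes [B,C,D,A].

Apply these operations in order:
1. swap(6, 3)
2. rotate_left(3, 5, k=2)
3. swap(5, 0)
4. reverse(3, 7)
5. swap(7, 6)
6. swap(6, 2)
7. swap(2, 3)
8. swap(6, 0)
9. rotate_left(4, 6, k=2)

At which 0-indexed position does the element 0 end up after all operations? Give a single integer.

Answer: 0

Derivation:
After 1 (swap(6, 3)): [6, 1, 0, 5, 3, 7, 2, 4]
After 2 (rotate_left(3, 5, k=2)): [6, 1, 0, 7, 5, 3, 2, 4]
After 3 (swap(5, 0)): [3, 1, 0, 7, 5, 6, 2, 4]
After 4 (reverse(3, 7)): [3, 1, 0, 4, 2, 6, 5, 7]
After 5 (swap(7, 6)): [3, 1, 0, 4, 2, 6, 7, 5]
After 6 (swap(6, 2)): [3, 1, 7, 4, 2, 6, 0, 5]
After 7 (swap(2, 3)): [3, 1, 4, 7, 2, 6, 0, 5]
After 8 (swap(6, 0)): [0, 1, 4, 7, 2, 6, 3, 5]
After 9 (rotate_left(4, 6, k=2)): [0, 1, 4, 7, 3, 2, 6, 5]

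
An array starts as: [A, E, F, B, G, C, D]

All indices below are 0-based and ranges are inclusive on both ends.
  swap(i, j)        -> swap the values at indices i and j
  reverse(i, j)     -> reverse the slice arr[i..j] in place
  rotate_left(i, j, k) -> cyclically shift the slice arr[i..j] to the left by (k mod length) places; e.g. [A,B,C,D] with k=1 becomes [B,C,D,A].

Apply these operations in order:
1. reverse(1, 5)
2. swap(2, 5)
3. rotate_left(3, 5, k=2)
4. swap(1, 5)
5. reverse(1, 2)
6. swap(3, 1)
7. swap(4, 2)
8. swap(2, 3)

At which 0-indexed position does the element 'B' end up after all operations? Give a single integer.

After 1 (reverse(1, 5)): [A, C, G, B, F, E, D]
After 2 (swap(2, 5)): [A, C, E, B, F, G, D]
After 3 (rotate_left(3, 5, k=2)): [A, C, E, G, B, F, D]
After 4 (swap(1, 5)): [A, F, E, G, B, C, D]
After 5 (reverse(1, 2)): [A, E, F, G, B, C, D]
After 6 (swap(3, 1)): [A, G, F, E, B, C, D]
After 7 (swap(4, 2)): [A, G, B, E, F, C, D]
After 8 (swap(2, 3)): [A, G, E, B, F, C, D]

Answer: 3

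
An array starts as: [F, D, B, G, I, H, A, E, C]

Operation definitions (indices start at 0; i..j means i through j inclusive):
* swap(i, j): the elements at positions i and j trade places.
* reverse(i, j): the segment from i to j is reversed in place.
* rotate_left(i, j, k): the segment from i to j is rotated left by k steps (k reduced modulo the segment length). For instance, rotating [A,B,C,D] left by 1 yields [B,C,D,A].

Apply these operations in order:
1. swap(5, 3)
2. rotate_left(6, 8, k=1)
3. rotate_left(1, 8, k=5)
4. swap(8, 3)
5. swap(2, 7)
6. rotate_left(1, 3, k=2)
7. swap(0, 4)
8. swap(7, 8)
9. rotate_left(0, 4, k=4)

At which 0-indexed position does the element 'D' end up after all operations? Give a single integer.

Answer: 1

Derivation:
After 1 (swap(5, 3)): [F, D, B, H, I, G, A, E, C]
After 2 (rotate_left(6, 8, k=1)): [F, D, B, H, I, G, E, C, A]
After 3 (rotate_left(1, 8, k=5)): [F, E, C, A, D, B, H, I, G]
After 4 (swap(8, 3)): [F, E, C, G, D, B, H, I, A]
After 5 (swap(2, 7)): [F, E, I, G, D, B, H, C, A]
After 6 (rotate_left(1, 3, k=2)): [F, G, E, I, D, B, H, C, A]
After 7 (swap(0, 4)): [D, G, E, I, F, B, H, C, A]
After 8 (swap(7, 8)): [D, G, E, I, F, B, H, A, C]
After 9 (rotate_left(0, 4, k=4)): [F, D, G, E, I, B, H, A, C]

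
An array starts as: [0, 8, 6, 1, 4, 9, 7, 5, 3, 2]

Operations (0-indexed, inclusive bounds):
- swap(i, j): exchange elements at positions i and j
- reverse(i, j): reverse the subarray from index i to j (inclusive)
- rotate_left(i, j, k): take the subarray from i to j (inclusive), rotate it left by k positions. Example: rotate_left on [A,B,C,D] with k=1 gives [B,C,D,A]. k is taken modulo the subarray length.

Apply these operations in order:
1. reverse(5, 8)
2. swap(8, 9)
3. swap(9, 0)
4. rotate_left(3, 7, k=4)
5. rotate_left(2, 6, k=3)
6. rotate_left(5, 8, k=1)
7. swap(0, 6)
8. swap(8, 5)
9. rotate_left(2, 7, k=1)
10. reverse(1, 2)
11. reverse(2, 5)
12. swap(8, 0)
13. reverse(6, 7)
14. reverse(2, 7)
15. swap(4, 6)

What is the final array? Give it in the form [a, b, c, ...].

After 1 (reverse(5, 8)): [0, 8, 6, 1, 4, 3, 5, 7, 9, 2]
After 2 (swap(8, 9)): [0, 8, 6, 1, 4, 3, 5, 7, 2, 9]
After 3 (swap(9, 0)): [9, 8, 6, 1, 4, 3, 5, 7, 2, 0]
After 4 (rotate_left(3, 7, k=4)): [9, 8, 6, 7, 1, 4, 3, 5, 2, 0]
After 5 (rotate_left(2, 6, k=3)): [9, 8, 4, 3, 6, 7, 1, 5, 2, 0]
After 6 (rotate_left(5, 8, k=1)): [9, 8, 4, 3, 6, 1, 5, 2, 7, 0]
After 7 (swap(0, 6)): [5, 8, 4, 3, 6, 1, 9, 2, 7, 0]
After 8 (swap(8, 5)): [5, 8, 4, 3, 6, 7, 9, 2, 1, 0]
After 9 (rotate_left(2, 7, k=1)): [5, 8, 3, 6, 7, 9, 2, 4, 1, 0]
After 10 (reverse(1, 2)): [5, 3, 8, 6, 7, 9, 2, 4, 1, 0]
After 11 (reverse(2, 5)): [5, 3, 9, 7, 6, 8, 2, 4, 1, 0]
After 12 (swap(8, 0)): [1, 3, 9, 7, 6, 8, 2, 4, 5, 0]
After 13 (reverse(6, 7)): [1, 3, 9, 7, 6, 8, 4, 2, 5, 0]
After 14 (reverse(2, 7)): [1, 3, 2, 4, 8, 6, 7, 9, 5, 0]
After 15 (swap(4, 6)): [1, 3, 2, 4, 7, 6, 8, 9, 5, 0]

Answer: [1, 3, 2, 4, 7, 6, 8, 9, 5, 0]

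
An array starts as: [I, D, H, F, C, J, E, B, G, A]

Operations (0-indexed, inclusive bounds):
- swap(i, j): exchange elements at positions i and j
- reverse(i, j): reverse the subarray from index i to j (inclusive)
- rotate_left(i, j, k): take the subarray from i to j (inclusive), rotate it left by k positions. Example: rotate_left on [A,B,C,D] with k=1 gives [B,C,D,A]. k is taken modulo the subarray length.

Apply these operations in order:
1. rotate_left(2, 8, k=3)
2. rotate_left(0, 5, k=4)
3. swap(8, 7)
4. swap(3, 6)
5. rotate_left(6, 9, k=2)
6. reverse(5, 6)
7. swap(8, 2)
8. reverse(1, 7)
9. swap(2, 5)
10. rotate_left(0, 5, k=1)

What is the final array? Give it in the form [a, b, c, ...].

After 1 (rotate_left(2, 8, k=3)): [I, D, J, E, B, G, H, F, C, A]
After 2 (rotate_left(0, 5, k=4)): [B, G, I, D, J, E, H, F, C, A]
After 3 (swap(8, 7)): [B, G, I, D, J, E, H, C, F, A]
After 4 (swap(3, 6)): [B, G, I, H, J, E, D, C, F, A]
After 5 (rotate_left(6, 9, k=2)): [B, G, I, H, J, E, F, A, D, C]
After 6 (reverse(5, 6)): [B, G, I, H, J, F, E, A, D, C]
After 7 (swap(8, 2)): [B, G, D, H, J, F, E, A, I, C]
After 8 (reverse(1, 7)): [B, A, E, F, J, H, D, G, I, C]
After 9 (swap(2, 5)): [B, A, H, F, J, E, D, G, I, C]
After 10 (rotate_left(0, 5, k=1)): [A, H, F, J, E, B, D, G, I, C]

Answer: [A, H, F, J, E, B, D, G, I, C]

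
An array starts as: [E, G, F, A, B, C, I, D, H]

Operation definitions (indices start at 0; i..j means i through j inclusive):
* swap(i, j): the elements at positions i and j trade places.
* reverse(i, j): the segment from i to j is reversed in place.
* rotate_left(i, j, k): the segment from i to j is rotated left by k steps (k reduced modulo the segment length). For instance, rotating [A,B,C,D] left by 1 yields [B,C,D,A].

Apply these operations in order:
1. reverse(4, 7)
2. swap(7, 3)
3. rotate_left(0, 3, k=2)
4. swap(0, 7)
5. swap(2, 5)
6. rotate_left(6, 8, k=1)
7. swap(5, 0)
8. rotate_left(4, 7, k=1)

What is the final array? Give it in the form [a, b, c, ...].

After 1 (reverse(4, 7)): [E, G, F, A, D, I, C, B, H]
After 2 (swap(7, 3)): [E, G, F, B, D, I, C, A, H]
After 3 (rotate_left(0, 3, k=2)): [F, B, E, G, D, I, C, A, H]
After 4 (swap(0, 7)): [A, B, E, G, D, I, C, F, H]
After 5 (swap(2, 5)): [A, B, I, G, D, E, C, F, H]
After 6 (rotate_left(6, 8, k=1)): [A, B, I, G, D, E, F, H, C]
After 7 (swap(5, 0)): [E, B, I, G, D, A, F, H, C]
After 8 (rotate_left(4, 7, k=1)): [E, B, I, G, A, F, H, D, C]

Answer: [E, B, I, G, A, F, H, D, C]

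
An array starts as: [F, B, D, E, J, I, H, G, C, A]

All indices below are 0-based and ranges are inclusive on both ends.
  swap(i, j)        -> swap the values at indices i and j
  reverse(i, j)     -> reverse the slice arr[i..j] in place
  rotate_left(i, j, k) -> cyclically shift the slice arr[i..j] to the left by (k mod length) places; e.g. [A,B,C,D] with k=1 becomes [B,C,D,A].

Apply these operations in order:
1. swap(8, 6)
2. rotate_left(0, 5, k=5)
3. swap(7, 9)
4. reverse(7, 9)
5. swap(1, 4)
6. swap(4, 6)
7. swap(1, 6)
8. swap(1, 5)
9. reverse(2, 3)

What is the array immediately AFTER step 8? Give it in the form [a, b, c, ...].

Answer: [I, J, B, D, C, F, E, G, H, A]

Derivation:
After 1 (swap(8, 6)): [F, B, D, E, J, I, C, G, H, A]
After 2 (rotate_left(0, 5, k=5)): [I, F, B, D, E, J, C, G, H, A]
After 3 (swap(7, 9)): [I, F, B, D, E, J, C, A, H, G]
After 4 (reverse(7, 9)): [I, F, B, D, E, J, C, G, H, A]
After 5 (swap(1, 4)): [I, E, B, D, F, J, C, G, H, A]
After 6 (swap(4, 6)): [I, E, B, D, C, J, F, G, H, A]
After 7 (swap(1, 6)): [I, F, B, D, C, J, E, G, H, A]
After 8 (swap(1, 5)): [I, J, B, D, C, F, E, G, H, A]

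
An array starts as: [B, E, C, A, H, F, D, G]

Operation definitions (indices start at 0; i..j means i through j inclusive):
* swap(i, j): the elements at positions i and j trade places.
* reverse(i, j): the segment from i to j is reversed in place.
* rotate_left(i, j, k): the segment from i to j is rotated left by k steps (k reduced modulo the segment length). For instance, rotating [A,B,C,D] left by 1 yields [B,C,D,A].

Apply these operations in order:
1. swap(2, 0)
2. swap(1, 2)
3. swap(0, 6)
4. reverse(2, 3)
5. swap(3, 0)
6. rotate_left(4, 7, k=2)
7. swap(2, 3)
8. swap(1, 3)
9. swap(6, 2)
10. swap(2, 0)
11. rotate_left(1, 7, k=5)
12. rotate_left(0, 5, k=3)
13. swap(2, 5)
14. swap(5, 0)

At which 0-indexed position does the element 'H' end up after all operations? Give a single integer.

Answer: 3

Derivation:
After 1 (swap(2, 0)): [C, E, B, A, H, F, D, G]
After 2 (swap(1, 2)): [C, B, E, A, H, F, D, G]
After 3 (swap(0, 6)): [D, B, E, A, H, F, C, G]
After 4 (reverse(2, 3)): [D, B, A, E, H, F, C, G]
After 5 (swap(3, 0)): [E, B, A, D, H, F, C, G]
After 6 (rotate_left(4, 7, k=2)): [E, B, A, D, C, G, H, F]
After 7 (swap(2, 3)): [E, B, D, A, C, G, H, F]
After 8 (swap(1, 3)): [E, A, D, B, C, G, H, F]
After 9 (swap(6, 2)): [E, A, H, B, C, G, D, F]
After 10 (swap(2, 0)): [H, A, E, B, C, G, D, F]
After 11 (rotate_left(1, 7, k=5)): [H, D, F, A, E, B, C, G]
After 12 (rotate_left(0, 5, k=3)): [A, E, B, H, D, F, C, G]
After 13 (swap(2, 5)): [A, E, F, H, D, B, C, G]
After 14 (swap(5, 0)): [B, E, F, H, D, A, C, G]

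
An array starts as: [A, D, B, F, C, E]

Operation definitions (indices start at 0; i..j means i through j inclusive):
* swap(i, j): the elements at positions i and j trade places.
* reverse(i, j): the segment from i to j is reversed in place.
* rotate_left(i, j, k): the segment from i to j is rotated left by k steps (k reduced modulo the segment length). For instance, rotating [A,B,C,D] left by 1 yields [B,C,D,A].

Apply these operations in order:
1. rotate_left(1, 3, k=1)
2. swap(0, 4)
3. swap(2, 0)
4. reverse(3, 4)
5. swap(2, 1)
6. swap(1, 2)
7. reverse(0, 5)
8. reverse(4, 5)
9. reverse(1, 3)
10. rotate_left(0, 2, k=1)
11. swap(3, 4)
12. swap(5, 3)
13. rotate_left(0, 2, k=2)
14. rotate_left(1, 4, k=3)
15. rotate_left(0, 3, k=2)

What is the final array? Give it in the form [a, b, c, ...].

After 1 (rotate_left(1, 3, k=1)): [A, B, F, D, C, E]
After 2 (swap(0, 4)): [C, B, F, D, A, E]
After 3 (swap(2, 0)): [F, B, C, D, A, E]
After 4 (reverse(3, 4)): [F, B, C, A, D, E]
After 5 (swap(2, 1)): [F, C, B, A, D, E]
After 6 (swap(1, 2)): [F, B, C, A, D, E]
After 7 (reverse(0, 5)): [E, D, A, C, B, F]
After 8 (reverse(4, 5)): [E, D, A, C, F, B]
After 9 (reverse(1, 3)): [E, C, A, D, F, B]
After 10 (rotate_left(0, 2, k=1)): [C, A, E, D, F, B]
After 11 (swap(3, 4)): [C, A, E, F, D, B]
After 12 (swap(5, 3)): [C, A, E, B, D, F]
After 13 (rotate_left(0, 2, k=2)): [E, C, A, B, D, F]
After 14 (rotate_left(1, 4, k=3)): [E, D, C, A, B, F]
After 15 (rotate_left(0, 3, k=2)): [C, A, E, D, B, F]

Answer: [C, A, E, D, B, F]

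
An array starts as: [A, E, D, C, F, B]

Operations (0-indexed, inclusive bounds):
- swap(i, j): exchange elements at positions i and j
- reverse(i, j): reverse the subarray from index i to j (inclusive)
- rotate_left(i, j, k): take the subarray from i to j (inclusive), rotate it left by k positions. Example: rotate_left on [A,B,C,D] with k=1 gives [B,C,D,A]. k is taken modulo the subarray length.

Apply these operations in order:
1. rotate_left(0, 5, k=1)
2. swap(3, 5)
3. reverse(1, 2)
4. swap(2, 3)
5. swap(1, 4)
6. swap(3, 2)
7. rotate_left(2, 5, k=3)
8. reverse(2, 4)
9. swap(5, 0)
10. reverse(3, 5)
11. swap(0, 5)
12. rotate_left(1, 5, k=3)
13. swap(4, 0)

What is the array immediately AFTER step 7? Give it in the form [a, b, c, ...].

After 1 (rotate_left(0, 5, k=1)): [E, D, C, F, B, A]
After 2 (swap(3, 5)): [E, D, C, A, B, F]
After 3 (reverse(1, 2)): [E, C, D, A, B, F]
After 4 (swap(2, 3)): [E, C, A, D, B, F]
After 5 (swap(1, 4)): [E, B, A, D, C, F]
After 6 (swap(3, 2)): [E, B, D, A, C, F]
After 7 (rotate_left(2, 5, k=3)): [E, B, F, D, A, C]

Answer: [E, B, F, D, A, C]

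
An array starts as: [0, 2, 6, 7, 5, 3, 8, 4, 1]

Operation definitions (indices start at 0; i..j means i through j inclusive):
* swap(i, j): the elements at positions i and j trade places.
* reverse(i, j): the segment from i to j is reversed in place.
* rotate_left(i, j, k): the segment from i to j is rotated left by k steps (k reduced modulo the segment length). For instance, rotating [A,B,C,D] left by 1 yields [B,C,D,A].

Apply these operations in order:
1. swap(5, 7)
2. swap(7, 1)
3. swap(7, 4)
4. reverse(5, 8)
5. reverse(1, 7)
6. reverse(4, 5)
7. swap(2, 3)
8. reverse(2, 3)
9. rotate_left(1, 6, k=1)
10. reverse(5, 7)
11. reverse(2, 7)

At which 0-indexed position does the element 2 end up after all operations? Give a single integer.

After 1 (swap(5, 7)): [0, 2, 6, 7, 5, 4, 8, 3, 1]
After 2 (swap(7, 1)): [0, 3, 6, 7, 5, 4, 8, 2, 1]
After 3 (swap(7, 4)): [0, 3, 6, 7, 2, 4, 8, 5, 1]
After 4 (reverse(5, 8)): [0, 3, 6, 7, 2, 1, 5, 8, 4]
After 5 (reverse(1, 7)): [0, 8, 5, 1, 2, 7, 6, 3, 4]
After 6 (reverse(4, 5)): [0, 8, 5, 1, 7, 2, 6, 3, 4]
After 7 (swap(2, 3)): [0, 8, 1, 5, 7, 2, 6, 3, 4]
After 8 (reverse(2, 3)): [0, 8, 5, 1, 7, 2, 6, 3, 4]
After 9 (rotate_left(1, 6, k=1)): [0, 5, 1, 7, 2, 6, 8, 3, 4]
After 10 (reverse(5, 7)): [0, 5, 1, 7, 2, 3, 8, 6, 4]
After 11 (reverse(2, 7)): [0, 5, 6, 8, 3, 2, 7, 1, 4]

Answer: 5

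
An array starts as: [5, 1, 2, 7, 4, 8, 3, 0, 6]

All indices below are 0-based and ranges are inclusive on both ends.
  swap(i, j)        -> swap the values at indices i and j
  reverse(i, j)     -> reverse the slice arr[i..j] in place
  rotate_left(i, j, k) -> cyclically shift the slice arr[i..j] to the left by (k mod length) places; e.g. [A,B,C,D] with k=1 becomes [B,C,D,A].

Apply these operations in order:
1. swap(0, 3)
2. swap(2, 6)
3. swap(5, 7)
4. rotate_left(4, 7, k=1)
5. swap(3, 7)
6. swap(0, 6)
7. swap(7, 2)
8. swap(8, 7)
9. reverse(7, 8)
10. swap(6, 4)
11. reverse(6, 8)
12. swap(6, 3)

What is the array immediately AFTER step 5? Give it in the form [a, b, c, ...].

After 1 (swap(0, 3)): [7, 1, 2, 5, 4, 8, 3, 0, 6]
After 2 (swap(2, 6)): [7, 1, 3, 5, 4, 8, 2, 0, 6]
After 3 (swap(5, 7)): [7, 1, 3, 5, 4, 0, 2, 8, 6]
After 4 (rotate_left(4, 7, k=1)): [7, 1, 3, 5, 0, 2, 8, 4, 6]
After 5 (swap(3, 7)): [7, 1, 3, 4, 0, 2, 8, 5, 6]

Answer: [7, 1, 3, 4, 0, 2, 8, 5, 6]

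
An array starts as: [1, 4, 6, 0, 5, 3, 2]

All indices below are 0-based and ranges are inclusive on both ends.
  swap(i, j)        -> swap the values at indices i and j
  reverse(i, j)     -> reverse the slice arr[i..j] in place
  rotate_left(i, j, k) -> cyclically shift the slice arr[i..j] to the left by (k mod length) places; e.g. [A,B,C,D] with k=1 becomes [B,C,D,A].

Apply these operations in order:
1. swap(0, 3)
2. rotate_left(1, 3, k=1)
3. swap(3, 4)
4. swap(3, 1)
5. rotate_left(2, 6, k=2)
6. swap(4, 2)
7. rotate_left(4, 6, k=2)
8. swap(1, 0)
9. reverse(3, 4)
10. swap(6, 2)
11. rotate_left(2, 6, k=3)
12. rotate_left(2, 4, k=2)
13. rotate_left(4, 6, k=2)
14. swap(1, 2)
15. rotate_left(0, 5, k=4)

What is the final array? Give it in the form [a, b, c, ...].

Answer: [3, 2, 5, 1, 0, 4, 6]

Derivation:
After 1 (swap(0, 3)): [0, 4, 6, 1, 5, 3, 2]
After 2 (rotate_left(1, 3, k=1)): [0, 6, 1, 4, 5, 3, 2]
After 3 (swap(3, 4)): [0, 6, 1, 5, 4, 3, 2]
After 4 (swap(3, 1)): [0, 5, 1, 6, 4, 3, 2]
After 5 (rotate_left(2, 6, k=2)): [0, 5, 4, 3, 2, 1, 6]
After 6 (swap(4, 2)): [0, 5, 2, 3, 4, 1, 6]
After 7 (rotate_left(4, 6, k=2)): [0, 5, 2, 3, 6, 4, 1]
After 8 (swap(1, 0)): [5, 0, 2, 3, 6, 4, 1]
After 9 (reverse(3, 4)): [5, 0, 2, 6, 3, 4, 1]
After 10 (swap(6, 2)): [5, 0, 1, 6, 3, 4, 2]
After 11 (rotate_left(2, 6, k=3)): [5, 0, 4, 2, 1, 6, 3]
After 12 (rotate_left(2, 4, k=2)): [5, 0, 1, 4, 2, 6, 3]
After 13 (rotate_left(4, 6, k=2)): [5, 0, 1, 4, 3, 2, 6]
After 14 (swap(1, 2)): [5, 1, 0, 4, 3, 2, 6]
After 15 (rotate_left(0, 5, k=4)): [3, 2, 5, 1, 0, 4, 6]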